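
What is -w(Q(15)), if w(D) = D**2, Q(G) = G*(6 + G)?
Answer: -99225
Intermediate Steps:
-w(Q(15)) = -(15*(6 + 15))**2 = -(15*21)**2 = -1*315**2 = -1*99225 = -99225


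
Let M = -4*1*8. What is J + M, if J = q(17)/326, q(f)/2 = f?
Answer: -5199/163 ≈ -31.896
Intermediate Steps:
q(f) = 2*f
M = -32 (M = -4*8 = -32)
J = 17/163 (J = (2*17)/326 = 34*(1/326) = 17/163 ≈ 0.10429)
J + M = 17/163 - 32 = -5199/163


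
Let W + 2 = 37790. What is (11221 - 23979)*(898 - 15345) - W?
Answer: 184277038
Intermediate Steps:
W = 37788 (W = -2 + 37790 = 37788)
(11221 - 23979)*(898 - 15345) - W = (11221 - 23979)*(898 - 15345) - 1*37788 = -12758*(-14447) - 37788 = 184314826 - 37788 = 184277038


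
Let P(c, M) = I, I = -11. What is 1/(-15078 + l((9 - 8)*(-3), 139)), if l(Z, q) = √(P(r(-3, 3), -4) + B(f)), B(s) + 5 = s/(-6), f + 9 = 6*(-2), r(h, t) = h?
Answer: -30156/454692193 - 5*I*√2/454692193 ≈ -6.6322e-5 - 1.5551e-8*I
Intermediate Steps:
P(c, M) = -11
f = -21 (f = -9 + 6*(-2) = -9 - 12 = -21)
B(s) = -5 - s/6 (B(s) = -5 + s/(-6) = -5 + s*(-⅙) = -5 - s/6)
l(Z, q) = 5*I*√2/2 (l(Z, q) = √(-11 + (-5 - ⅙*(-21))) = √(-11 + (-5 + 7/2)) = √(-11 - 3/2) = √(-25/2) = 5*I*√2/2)
1/(-15078 + l((9 - 8)*(-3), 139)) = 1/(-15078 + 5*I*√2/2)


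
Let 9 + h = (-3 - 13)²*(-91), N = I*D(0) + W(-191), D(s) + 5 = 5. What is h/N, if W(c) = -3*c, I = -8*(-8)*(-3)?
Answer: -23305/573 ≈ -40.672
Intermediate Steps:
D(s) = 0 (D(s) = -5 + 5 = 0)
I = -192 (I = 64*(-3) = -192)
N = 573 (N = -192*0 - 3*(-191) = 0 + 573 = 573)
h = -23305 (h = -9 + (-3 - 13)²*(-91) = -9 + (-16)²*(-91) = -9 + 256*(-91) = -9 - 23296 = -23305)
h/N = -23305/573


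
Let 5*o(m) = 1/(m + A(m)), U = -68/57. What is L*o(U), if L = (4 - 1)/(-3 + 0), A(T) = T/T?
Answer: 57/55 ≈ 1.0364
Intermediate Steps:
A(T) = 1
L = -1 (L = 3/(-3) = 3*(-⅓) = -1)
U = -68/57 (U = -68*1/57 = -68/57 ≈ -1.1930)
o(m) = 1/(5*(1 + m)) (o(m) = 1/(5*(m + 1)) = 1/(5*(1 + m)))
L*o(U) = -1/(5*(1 - 68/57)) = -1/(5*(-11/57)) = -(-57)/(5*11) = -1*(-57/55) = 57/55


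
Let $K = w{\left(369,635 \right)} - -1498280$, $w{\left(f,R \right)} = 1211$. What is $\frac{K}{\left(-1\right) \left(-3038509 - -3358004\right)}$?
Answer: $- \frac{1499491}{319495} \approx -4.6933$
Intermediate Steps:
$K = 1499491$ ($K = 1211 - -1498280 = 1211 + 1498280 = 1499491$)
$\frac{K}{\left(-1\right) \left(-3038509 - -3358004\right)} = \frac{1499491}{\left(-1\right) \left(-3038509 - -3358004\right)} = \frac{1499491}{\left(-1\right) \left(-3038509 + 3358004\right)} = \frac{1499491}{\left(-1\right) 319495} = \frac{1499491}{-319495} = 1499491 \left(- \frac{1}{319495}\right) = - \frac{1499491}{319495}$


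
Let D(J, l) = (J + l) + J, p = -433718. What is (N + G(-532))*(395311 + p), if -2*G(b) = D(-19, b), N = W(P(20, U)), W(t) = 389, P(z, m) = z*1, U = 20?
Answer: -25886318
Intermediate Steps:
P(z, m) = z
N = 389
D(J, l) = l + 2*J
G(b) = 19 - b/2 (G(b) = -(b + 2*(-19))/2 = -(b - 38)/2 = -(-38 + b)/2 = 19 - b/2)
(N + G(-532))*(395311 + p) = (389 + (19 - 1/2*(-532)))*(395311 - 433718) = (389 + (19 + 266))*(-38407) = (389 + 285)*(-38407) = 674*(-38407) = -25886318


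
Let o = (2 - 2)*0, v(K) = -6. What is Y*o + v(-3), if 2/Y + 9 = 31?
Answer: -6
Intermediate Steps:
Y = 1/11 (Y = 2/(-9 + 31) = 2/22 = 2*(1/22) = 1/11 ≈ 0.090909)
o = 0 (o = 0*0 = 0)
Y*o + v(-3) = (1/11)*0 - 6 = 0 - 6 = -6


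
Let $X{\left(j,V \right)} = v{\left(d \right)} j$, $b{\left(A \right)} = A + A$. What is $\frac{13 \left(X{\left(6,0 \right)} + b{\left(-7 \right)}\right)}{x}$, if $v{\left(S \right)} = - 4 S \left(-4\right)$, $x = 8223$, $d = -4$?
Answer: $- \frac{5174}{8223} \approx -0.62921$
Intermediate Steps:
$v{\left(S \right)} = 16 S$
$b{\left(A \right)} = 2 A$
$X{\left(j,V \right)} = - 64 j$ ($X{\left(j,V \right)} = 16 \left(-4\right) j = - 64 j$)
$\frac{13 \left(X{\left(6,0 \right)} + b{\left(-7 \right)}\right)}{x} = \frac{13 \left(\left(-64\right) 6 + 2 \left(-7\right)\right)}{8223} = 13 \left(-384 - 14\right) \frac{1}{8223} = 13 \left(-398\right) \frac{1}{8223} = \left(-5174\right) \frac{1}{8223} = - \frac{5174}{8223}$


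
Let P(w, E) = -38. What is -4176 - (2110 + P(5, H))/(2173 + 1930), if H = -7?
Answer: -17136200/4103 ≈ -4176.5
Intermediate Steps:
-4176 - (2110 + P(5, H))/(2173 + 1930) = -4176 - (2110 - 38)/(2173 + 1930) = -4176 - 2072/4103 = -17136200/4103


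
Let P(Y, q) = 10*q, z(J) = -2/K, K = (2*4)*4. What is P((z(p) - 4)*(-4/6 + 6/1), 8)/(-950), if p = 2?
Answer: -8/95 ≈ -0.084211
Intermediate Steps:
K = 32 (K = 8*4 = 32)
z(J) = -1/16 (z(J) = -2/32 = -2*1/32 = -1/16)
P((z(p) - 4)*(-4/6 + 6/1), 8)/(-950) = (10*8)/(-950) = 80*(-1/950) = -8/95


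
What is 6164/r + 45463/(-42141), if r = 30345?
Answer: -11311289/12916855 ≈ -0.87570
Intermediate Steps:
6164/r + 45463/(-42141) = 6164/30345 + 45463/(-42141) = 6164*(1/30345) + 45463*(-1/42141) = 6164/30345 - 4133/3831 = -11311289/12916855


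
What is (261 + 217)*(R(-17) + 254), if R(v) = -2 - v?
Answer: 128582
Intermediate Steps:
(261 + 217)*(R(-17) + 254) = (261 + 217)*((-2 - 1*(-17)) + 254) = 478*((-2 + 17) + 254) = 478*(15 + 254) = 478*269 = 128582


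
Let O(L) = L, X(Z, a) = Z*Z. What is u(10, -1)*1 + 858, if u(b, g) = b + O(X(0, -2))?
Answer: 868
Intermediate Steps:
X(Z, a) = Z**2
u(b, g) = b (u(b, g) = b + 0**2 = b + 0 = b)
u(10, -1)*1 + 858 = 10*1 + 858 = 10 + 858 = 868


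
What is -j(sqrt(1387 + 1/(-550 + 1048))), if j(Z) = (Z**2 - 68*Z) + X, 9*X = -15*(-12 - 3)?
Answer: -703177/498 + 34*sqrt(343982046)/249 ≈ 1120.5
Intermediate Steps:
X = 25 (X = (-15*(-12 - 3))/9 = (-15*(-15))/9 = (1/9)*225 = 25)
j(Z) = 25 + Z**2 - 68*Z (j(Z) = (Z**2 - 68*Z) + 25 = 25 + Z**2 - 68*Z)
-j(sqrt(1387 + 1/(-550 + 1048))) = -(25 + (sqrt(1387 + 1/(-550 + 1048)))**2 - 68*sqrt(1387 + 1/(-550 + 1048))) = -(25 + (sqrt(1387 + 1/498))**2 - 68*sqrt(1387 + 1/498)) = -(25 + (sqrt(690727/498))**2 - 34*sqrt(343982046)/249) = -(25 + (sqrt(343982046)/498)**2 - 34*sqrt(343982046)/249) = -(25 + 690727/498 - 34*sqrt(343982046)/249) = -(703177/498 - 34*sqrt(343982046)/249) = -703177/498 + 34*sqrt(343982046)/249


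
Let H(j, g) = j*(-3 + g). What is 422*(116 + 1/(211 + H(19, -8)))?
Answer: 49163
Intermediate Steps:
422*(116 + 1/(211 + H(19, -8))) = 422*(116 + 1/(211 + 19*(-3 - 8))) = 422*(116 + 1/(211 + 19*(-11))) = 422*(116 + 1/(211 - 209)) = 422*(116 + 1/2) = 422*(116 + ½) = 422*(233/2) = 49163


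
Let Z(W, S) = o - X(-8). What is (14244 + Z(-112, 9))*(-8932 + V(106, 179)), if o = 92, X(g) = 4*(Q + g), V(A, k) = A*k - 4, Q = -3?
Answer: 144346440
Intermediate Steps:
V(A, k) = -4 + A*k
X(g) = -12 + 4*g (X(g) = 4*(-3 + g) = -12 + 4*g)
Z(W, S) = 136 (Z(W, S) = 92 - (-12 + 4*(-8)) = 92 - (-12 - 32) = 92 - 1*(-44) = 92 + 44 = 136)
(14244 + Z(-112, 9))*(-8932 + V(106, 179)) = (14244 + 136)*(-8932 + (-4 + 106*179)) = 14380*(-8932 + (-4 + 18974)) = 14380*(-8932 + 18970) = 14380*10038 = 144346440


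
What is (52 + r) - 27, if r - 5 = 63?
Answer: 93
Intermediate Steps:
r = 68 (r = 5 + 63 = 68)
(52 + r) - 27 = (52 + 68) - 27 = 120 - 27 = 93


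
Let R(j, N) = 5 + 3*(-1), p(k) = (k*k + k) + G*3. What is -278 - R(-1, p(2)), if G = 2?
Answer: -280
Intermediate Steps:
p(k) = 6 + k + k**2 (p(k) = (k*k + k) + 2*3 = (k**2 + k) + 6 = (k + k**2) + 6 = 6 + k + k**2)
R(j, N) = 2 (R(j, N) = 5 - 3 = 2)
-278 - R(-1, p(2)) = -278 - 1*2 = -278 - 2 = -280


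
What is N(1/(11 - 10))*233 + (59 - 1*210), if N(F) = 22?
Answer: 4975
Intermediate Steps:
N(1/(11 - 10))*233 + (59 - 1*210) = 22*233 + (59 - 1*210) = 5126 + (59 - 210) = 5126 - 151 = 4975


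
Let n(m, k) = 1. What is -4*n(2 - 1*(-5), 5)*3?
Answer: -12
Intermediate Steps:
-4*n(2 - 1*(-5), 5)*3 = -4*1*3 = -4*3 = -12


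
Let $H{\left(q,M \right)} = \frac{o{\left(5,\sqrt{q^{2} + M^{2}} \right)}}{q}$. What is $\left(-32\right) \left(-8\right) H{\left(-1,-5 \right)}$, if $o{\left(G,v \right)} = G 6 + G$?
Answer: $-8960$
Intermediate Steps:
$o{\left(G,v \right)} = 7 G$ ($o{\left(G,v \right)} = 6 G + G = 7 G$)
$H{\left(q,M \right)} = \frac{35}{q}$ ($H{\left(q,M \right)} = \frac{7 \cdot 5}{q} = \frac{35}{q}$)
$\left(-32\right) \left(-8\right) H{\left(-1,-5 \right)} = \left(-32\right) \left(-8\right) \frac{35}{-1} = 256 \cdot 35 \left(-1\right) = 256 \left(-35\right) = -8960$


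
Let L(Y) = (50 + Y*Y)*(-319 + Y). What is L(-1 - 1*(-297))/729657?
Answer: -35374/12801 ≈ -2.7634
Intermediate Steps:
L(Y) = (-319 + Y)*(50 + Y²) (L(Y) = (50 + Y²)*(-319 + Y) = (-319 + Y)*(50 + Y²))
L(-1 - 1*(-297))/729657 = (-15950 + (-1 - 1*(-297))³ - 319*(-1 - 1*(-297))² + 50*(-1 - 1*(-297)))/729657 = (-15950 + (-1 + 297)³ - 319*(-1 + 297)² + 50*(-1 + 297))*(1/729657) = (-15950 + 296³ - 319*296² + 50*296)*(1/729657) = (-15950 + 25934336 - 319*87616 + 14800)*(1/729657) = (-15950 + 25934336 - 27949504 + 14800)*(1/729657) = -2016318*1/729657 = -35374/12801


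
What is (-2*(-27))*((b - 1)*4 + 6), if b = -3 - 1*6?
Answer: -1836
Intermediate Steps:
b = -9 (b = -3 - 6 = -9)
(-2*(-27))*((b - 1)*4 + 6) = (-2*(-27))*((-9 - 1)*4 + 6) = 54*(-10*4 + 6) = 54*(-40 + 6) = 54*(-34) = -1836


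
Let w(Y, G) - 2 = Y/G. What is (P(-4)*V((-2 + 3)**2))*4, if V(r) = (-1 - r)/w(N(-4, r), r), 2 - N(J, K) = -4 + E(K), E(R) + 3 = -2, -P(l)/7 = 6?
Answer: 336/13 ≈ 25.846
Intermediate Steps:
P(l) = -42 (P(l) = -7*6 = -42)
E(R) = -5 (E(R) = -3 - 2 = -5)
N(J, K) = 11 (N(J, K) = 2 - (-4 - 5) = 2 - 1*(-9) = 2 + 9 = 11)
w(Y, G) = 2 + Y/G
V(r) = (-1 - r)/(2 + 11/r)
(P(-4)*V((-2 + 3)**2))*4 = -(-42)*(-2 + 3)**2*(1 + (-2 + 3)**2)/(11 + 2*(-2 + 3)**2)*4 = -(-42)*1**2*(1 + 1**2)/(11 + 2*1**2)*4 = -(-42)*(1 + 1)/(11 + 2*1)*4 = -(-42)*2/(11 + 2)*4 = -(-42)*2/13*4 = -42*(-2/13)*4 = (84/13)*4 = 336/13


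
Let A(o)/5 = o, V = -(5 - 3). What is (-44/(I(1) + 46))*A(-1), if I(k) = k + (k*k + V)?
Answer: 110/23 ≈ 4.7826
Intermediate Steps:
V = -2 (V = -1*2 = -2)
A(o) = 5*o
I(k) = -2 + k + k**2 (I(k) = k + (k*k - 2) = k + (k**2 - 2) = k + (-2 + k**2) = -2 + k + k**2)
(-44/(I(1) + 46))*A(-1) = (-44/((-2 + 1 + 1**2) + 46))*(5*(-1)) = -44/((-2 + 1 + 1) + 46)*(-5) = -44/(0 + 46)*(-5) = -44/46*(-5) = -44*1/46*(-5) = -22/23*(-5) = 110/23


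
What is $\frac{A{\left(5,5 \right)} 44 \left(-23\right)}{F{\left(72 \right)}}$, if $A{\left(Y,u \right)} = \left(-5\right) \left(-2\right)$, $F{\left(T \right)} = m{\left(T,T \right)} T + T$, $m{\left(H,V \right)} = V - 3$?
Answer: $- \frac{253}{126} \approx -2.0079$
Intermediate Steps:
$m{\left(H,V \right)} = -3 + V$
$F{\left(T \right)} = T + T \left(-3 + T\right)$ ($F{\left(T \right)} = \left(-3 + T\right) T + T = T \left(-3 + T\right) + T = T + T \left(-3 + T\right)$)
$A{\left(Y,u \right)} = 10$
$\frac{A{\left(5,5 \right)} 44 \left(-23\right)}{F{\left(72 \right)}} = \frac{10 \cdot 44 \left(-23\right)}{72 \left(-2 + 72\right)} = \frac{440 \left(-23\right)}{72 \cdot 70} = - \frac{10120}{5040} = \left(-10120\right) \frac{1}{5040} = - \frac{253}{126}$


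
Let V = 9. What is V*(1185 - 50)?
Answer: 10215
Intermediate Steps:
V*(1185 - 50) = 9*(1185 - 50) = 9*1135 = 10215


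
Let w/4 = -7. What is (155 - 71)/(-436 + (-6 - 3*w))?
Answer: -42/179 ≈ -0.23464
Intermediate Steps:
w = -28 (w = 4*(-7) = -28)
(155 - 71)/(-436 + (-6 - 3*w)) = (155 - 71)/(-436 + (-6 - 3*(-28))) = 84/(-436 + (-6 + 84)) = 84/(-436 + 78) = 84/(-358) = 84*(-1/358) = -42/179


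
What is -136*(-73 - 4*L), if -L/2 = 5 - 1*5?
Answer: 9928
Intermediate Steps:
L = 0 (L = -2*(5 - 1*5) = -2*(5 - 5) = -2*0 = 0)
-136*(-73 - 4*L) = -136*(-73 - 4*0) = -136*(-73 + 0) = -136*(-73) = 9928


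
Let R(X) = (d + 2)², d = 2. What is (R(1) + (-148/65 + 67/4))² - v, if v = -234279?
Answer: 15900034329/67600 ≈ 2.3521e+5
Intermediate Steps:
R(X) = 16 (R(X) = (2 + 2)² = 4² = 16)
(R(1) + (-148/65 + 67/4))² - v = (16 + (-148/65 + 67/4))² - 1*(-234279) = (16 + (-148*1/65 + 67*(¼)))² + 234279 = (16 + (-148/65 + 67/4))² + 234279 = (16 + 3763/260)² + 234279 = (7923/260)² + 234279 = 62773929/67600 + 234279 = 15900034329/67600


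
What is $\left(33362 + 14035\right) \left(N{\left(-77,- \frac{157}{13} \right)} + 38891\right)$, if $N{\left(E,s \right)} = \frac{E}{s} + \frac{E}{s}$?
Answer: $\frac{289495614933}{157} \approx 1.8439 \cdot 10^{9}$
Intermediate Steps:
$N{\left(E,s \right)} = \frac{2 E}{s}$
$\left(33362 + 14035\right) \left(N{\left(-77,- \frac{157}{13} \right)} + 38891\right) = \left(33362 + 14035\right) \left(2 \left(-77\right) \frac{1}{\left(-157\right) \frac{1}{13}} + 38891\right) = 47397 \left(2 \left(-77\right) \frac{1}{\left(-157\right) \frac{1}{13}} + 38891\right) = 47397 \left(2 \left(-77\right) \frac{1}{- \frac{157}{13}} + 38891\right) = 47397 \left(2 \left(-77\right) \left(- \frac{13}{157}\right) + 38891\right) = 47397 \left(\frac{2002}{157} + 38891\right) = 47397 \cdot \frac{6107889}{157} = \frac{289495614933}{157}$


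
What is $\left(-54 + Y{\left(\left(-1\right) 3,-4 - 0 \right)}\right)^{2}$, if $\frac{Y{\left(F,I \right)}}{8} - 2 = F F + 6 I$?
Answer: $24964$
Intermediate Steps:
$Y{\left(F,I \right)} = 16 + 8 F^{2} + 48 I$ ($Y{\left(F,I \right)} = 16 + 8 \left(F F + 6 I\right) = 16 + 8 \left(F^{2} + 6 I\right) = 16 + \left(8 F^{2} + 48 I\right) = 16 + 8 F^{2} + 48 I$)
$\left(-54 + Y{\left(\left(-1\right) 3,-4 - 0 \right)}\right)^{2} = \left(-54 + \left(16 + 8 \left(\left(-1\right) 3\right)^{2} + 48 \left(-4 - 0\right)\right)\right)^{2} = \left(-54 + \left(16 + 8 \left(-3\right)^{2} + 48 \left(-4 + 0\right)\right)\right)^{2} = \left(-54 + \left(16 + 8 \cdot 9 + 48 \left(-4\right)\right)\right)^{2} = \left(-54 + \left(16 + 72 - 192\right)\right)^{2} = \left(-54 - 104\right)^{2} = \left(-158\right)^{2} = 24964$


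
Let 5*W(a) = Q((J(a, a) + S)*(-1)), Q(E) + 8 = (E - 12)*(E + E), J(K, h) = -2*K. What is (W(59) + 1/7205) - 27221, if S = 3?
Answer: -162001542/7205 ≈ -22485.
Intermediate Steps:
Q(E) = -8 + 2*E*(-12 + E) (Q(E) = -8 + (E - 12)*(E + E) = -8 + (-12 + E)*(2*E) = -8 + 2*E*(-12 + E))
W(a) = 64/5 - 48*a/5 + 2*(-3 + 2*a)²/5 (W(a) = (-8 - 24*(-2*a + 3)*(-1) + 2*((-2*a + 3)*(-1))²)/5 = (-8 - 24*(3 - 2*a)*(-1) + 2*((3 - 2*a)*(-1))²)/5 = (-8 - 24*(-3 + 2*a) + 2*(-3 + 2*a)²)/5 = (-8 + (72 - 48*a) + 2*(-3 + 2*a)²)/5 = (64 - 48*a + 2*(-3 + 2*a)²)/5 = 64/5 - 48*a/5 + 2*(-3 + 2*a)²/5)
(W(59) + 1/7205) - 27221 = ((82/5 - 72/5*59 + (8/5)*59²) + 1/7205) - 27221 = ((82/5 - 4248/5 + (8/5)*3481) + 1/7205) - 27221 = ((82/5 - 4248/5 + 27848/5) + 1/7205) - 27221 = (23682/5 + 1/7205) - 27221 = 34125763/7205 - 27221 = -162001542/7205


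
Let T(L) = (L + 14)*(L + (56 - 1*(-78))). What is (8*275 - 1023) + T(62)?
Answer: 16073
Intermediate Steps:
T(L) = (14 + L)*(134 + L) (T(L) = (14 + L)*(L + (56 + 78)) = (14 + L)*(L + 134) = (14 + L)*(134 + L))
(8*275 - 1023) + T(62) = (8*275 - 1023) + (1876 + 62**2 + 148*62) = (2200 - 1023) + (1876 + 3844 + 9176) = 1177 + 14896 = 16073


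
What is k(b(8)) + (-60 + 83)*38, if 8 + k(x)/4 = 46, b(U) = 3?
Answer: 1026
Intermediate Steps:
k(x) = 152 (k(x) = -32 + 4*46 = -32 + 184 = 152)
k(b(8)) + (-60 + 83)*38 = 152 + (-60 + 83)*38 = 152 + 23*38 = 152 + 874 = 1026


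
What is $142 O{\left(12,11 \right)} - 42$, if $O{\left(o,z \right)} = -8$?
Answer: $-1178$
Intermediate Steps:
$142 O{\left(12,11 \right)} - 42 = 142 \left(-8\right) - 42 = -1136 - 42 = -1178$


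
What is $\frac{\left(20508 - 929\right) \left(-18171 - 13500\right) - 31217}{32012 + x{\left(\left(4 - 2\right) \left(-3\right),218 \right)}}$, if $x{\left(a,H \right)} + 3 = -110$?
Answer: $- \frac{620117726}{31899} \approx -19440.0$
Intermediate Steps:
$x{\left(a,H \right)} = -113$ ($x{\left(a,H \right)} = -3 - 110 = -113$)
$\frac{\left(20508 - 929\right) \left(-18171 - 13500\right) - 31217}{32012 + x{\left(\left(4 - 2\right) \left(-3\right),218 \right)}} = \frac{\left(20508 - 929\right) \left(-18171 - 13500\right) - 31217}{32012 - 113} = \frac{19579 \left(-31671\right) - 31217}{31899} = \left(-620086509 - 31217\right) \frac{1}{31899} = \left(-620117726\right) \frac{1}{31899} = - \frac{620117726}{31899}$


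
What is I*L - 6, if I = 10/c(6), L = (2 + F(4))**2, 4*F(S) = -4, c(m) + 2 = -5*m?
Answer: -101/16 ≈ -6.3125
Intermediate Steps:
c(m) = -2 - 5*m
F(S) = -1 (F(S) = (1/4)*(-4) = -1)
L = 1 (L = (2 - 1)**2 = 1**2 = 1)
I = -5/16 (I = 10/(-2 - 5*6) = 10/(-2 - 30) = 10/(-32) = 10*(-1/32) = -5/16 ≈ -0.31250)
I*L - 6 = -5/16*1 - 6 = -5/16 - 6 = -101/16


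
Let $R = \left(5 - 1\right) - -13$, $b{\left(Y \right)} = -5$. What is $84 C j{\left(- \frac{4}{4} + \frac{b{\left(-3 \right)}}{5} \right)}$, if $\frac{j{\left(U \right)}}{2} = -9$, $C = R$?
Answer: $-25704$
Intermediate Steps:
$R = 17$ ($R = \left(5 - 1\right) + 13 = 4 + 13 = 17$)
$C = 17$
$j{\left(U \right)} = -18$ ($j{\left(U \right)} = 2 \left(-9\right) = -18$)
$84 C j{\left(- \frac{4}{4} + \frac{b{\left(-3 \right)}}{5} \right)} = 84 \cdot 17 \left(-18\right) = 1428 \left(-18\right) = -25704$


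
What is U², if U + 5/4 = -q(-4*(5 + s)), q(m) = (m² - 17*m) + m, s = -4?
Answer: 105625/16 ≈ 6601.6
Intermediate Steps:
q(m) = m² - 16*m
U = -325/4 (U = -5/4 - (-4*(5 - 4))*(-16 - 4*(5 - 4)) = -5/4 - (-4*1)*(-16 - 4*1) = -5/4 - (-4)*(-16 - 4) = -5/4 - (-4)*(-20) = -5/4 - 1*80 = -5/4 - 80 = -325/4 ≈ -81.250)
U² = (-325/4)² = 105625/16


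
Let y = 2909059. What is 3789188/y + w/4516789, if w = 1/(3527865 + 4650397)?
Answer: 139970648895445466043/107459137922195264362 ≈ 1.3025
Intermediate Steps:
w = 1/8178262 ≈ 1.2228e-7
3789188/y + w/4516789 = 3789188/2909059 + (1/8178262)/4516789 = 3789188*(1/2909059) + (1/8178262)*(1/4516789) = 3789188/2909059 + 1/36939483840718 = 139970648895445466043/107459137922195264362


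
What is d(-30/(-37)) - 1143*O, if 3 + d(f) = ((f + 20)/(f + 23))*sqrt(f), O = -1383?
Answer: 1580766 + 770*sqrt(1110)/32597 ≈ 1.5808e+6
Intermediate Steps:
d(f) = -3 + sqrt(f)*(20 + f)/(23 + f) (d(f) = -3 + ((f + 20)/(f + 23))*sqrt(f) = -3 + ((20 + f)/(23 + f))*sqrt(f) = -3 + sqrt(f)*(20 + f)/(23 + f))
d(-30/(-37)) - 1143*O = (-69 + (-30/(-37))**(3/2) - (-90)/(-37) + 20*sqrt(-30/(-37)))/(23 - 30/(-37)) - 1143*(-1383) = (-69 + (-30*(-1/37))**(3/2) - (-90)*(-1)/37 + 20*sqrt(-30*(-1/37)))/(23 - 30*(-1/37)) + 1580769 = (-69 + (30/37)**(3/2) - 3*30/37 + 20*sqrt(30/37))/(23 + 30/37) + 1580769 = (-69 + 30*sqrt(1110)/1369 - 90/37 + 20*(sqrt(1110)/37))/(881/37) + 1580769 = 37*(-69 + 30*sqrt(1110)/1369 - 90/37 + 20*sqrt(1110)/37)/881 + 1580769 = 37*(-2643/37 + 770*sqrt(1110)/1369)/881 + 1580769 = (-3 + 770*sqrt(1110)/32597) + 1580769 = 1580766 + 770*sqrt(1110)/32597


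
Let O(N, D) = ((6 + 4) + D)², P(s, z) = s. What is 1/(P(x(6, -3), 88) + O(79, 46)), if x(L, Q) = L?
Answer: 1/3142 ≈ 0.00031827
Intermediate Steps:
O(N, D) = (10 + D)²
1/(P(x(6, -3), 88) + O(79, 46)) = 1/(6 + (10 + 46)²) = 1/(6 + 56²) = 1/(6 + 3136) = 1/3142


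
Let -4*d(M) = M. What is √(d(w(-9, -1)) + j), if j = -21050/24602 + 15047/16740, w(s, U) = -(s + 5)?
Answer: I*√1126913716466745/34319790 ≈ 0.97814*I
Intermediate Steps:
w(s, U) = -5 - s (w(s, U) = -(5 + s) = -5 - s)
d(M) = -M/4
j = 8904647/205918740 (j = -21050*1/24602 + 15047*(1/16740) = -10525/12301 + 15047/16740 = 8904647/205918740 ≈ 0.043244)
√(d(w(-9, -1)) + j) = √(-(-5 - 1*(-9))/4 + 8904647/205918740) = √(-(-5 + 9)/4 + 8904647/205918740) = √(-¼*4 + 8904647/205918740) = √(-1 + 8904647/205918740) = √(-197014093/205918740) = I*√1126913716466745/34319790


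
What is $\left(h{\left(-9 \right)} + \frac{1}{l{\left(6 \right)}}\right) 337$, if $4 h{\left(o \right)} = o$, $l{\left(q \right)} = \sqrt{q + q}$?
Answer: $- \frac{3033}{4} + \frac{337 \sqrt{3}}{6} \approx -660.97$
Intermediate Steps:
$l{\left(q \right)} = \sqrt{2} \sqrt{q}$ ($l{\left(q \right)} = \sqrt{2 q} = \sqrt{2} \sqrt{q}$)
$h{\left(o \right)} = \frac{o}{4}$
$\left(h{\left(-9 \right)} + \frac{1}{l{\left(6 \right)}}\right) 337 = \left(\frac{1}{4} \left(-9\right) + \frac{1}{\sqrt{2} \sqrt{6}}\right) 337 = \left(- \frac{9}{4} + \frac{1}{2 \sqrt{3}}\right) 337 = \left(- \frac{9}{4} + \frac{\sqrt{3}}{6}\right) 337 = - \frac{3033}{4} + \frac{337 \sqrt{3}}{6}$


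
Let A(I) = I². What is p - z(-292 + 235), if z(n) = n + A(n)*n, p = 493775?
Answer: 679025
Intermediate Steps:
z(n) = n + n³ (z(n) = n + n²*n = n + n³)
p - z(-292 + 235) = 493775 - ((-292 + 235) + (-292 + 235)³) = 493775 - (-57 + (-57)³) = 493775 - (-57 - 185193) = 493775 - 1*(-185250) = 493775 + 185250 = 679025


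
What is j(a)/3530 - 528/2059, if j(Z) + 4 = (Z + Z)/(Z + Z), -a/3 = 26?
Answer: -1870017/7268270 ≈ -0.25729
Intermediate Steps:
a = -78 (a = -3*26 = -78)
j(Z) = -3 (j(Z) = -4 + (Z + Z)/(Z + Z) = -4 + (2*Z)/((2*Z)) = -4 + (2*Z)*(1/(2*Z)) = -4 + 1 = -3)
j(a)/3530 - 528/2059 = -3/3530 - 528/2059 = -1870017/7268270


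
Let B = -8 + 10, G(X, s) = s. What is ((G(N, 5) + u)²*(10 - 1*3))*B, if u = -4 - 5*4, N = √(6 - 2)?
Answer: 5054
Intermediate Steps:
N = 2 (N = √4 = 2)
u = -24 (u = -4 - 20 = -24)
B = 2
((G(N, 5) + u)²*(10 - 1*3))*B = ((5 - 24)²*(10 - 1*3))*2 = ((-19)²*(10 - 3))*2 = (361*7)*2 = 2527*2 = 5054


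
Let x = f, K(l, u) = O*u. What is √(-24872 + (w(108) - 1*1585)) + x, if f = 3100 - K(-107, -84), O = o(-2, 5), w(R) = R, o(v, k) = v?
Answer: 2932 + I*√26349 ≈ 2932.0 + 162.32*I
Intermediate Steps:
O = -2
K(l, u) = -2*u
f = 2932 (f = 3100 - (-2)*(-84) = 3100 - 1*168 = 3100 - 168 = 2932)
x = 2932
√(-24872 + (w(108) - 1*1585)) + x = √(-24872 + (108 - 1*1585)) + 2932 = √(-24872 + (108 - 1585)) + 2932 = √(-24872 - 1477) + 2932 = √(-26349) + 2932 = I*√26349 + 2932 = 2932 + I*√26349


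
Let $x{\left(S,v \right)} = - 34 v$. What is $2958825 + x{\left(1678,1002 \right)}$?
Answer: $2924757$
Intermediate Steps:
$2958825 + x{\left(1678,1002 \right)} = 2958825 - 34068 = 2924757$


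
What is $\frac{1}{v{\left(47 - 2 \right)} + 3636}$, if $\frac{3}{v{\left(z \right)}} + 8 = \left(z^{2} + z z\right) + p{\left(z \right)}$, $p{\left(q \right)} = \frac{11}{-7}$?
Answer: $\frac{28283}{102837009} \approx 0.00027503$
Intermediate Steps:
$p{\left(q \right)} = - \frac{11}{7}$ ($p{\left(q \right)} = 11 \left(- \frac{1}{7}\right) = - \frac{11}{7}$)
$v{\left(z \right)} = \frac{3}{- \frac{67}{7} + 2 z^{2}}$ ($v{\left(z \right)} = \frac{3}{-8 - \left(\frac{11}{7} - z^{2} - z z\right)} = \frac{3}{-8 + \left(\left(z^{2} + z^{2}\right) - \frac{11}{7}\right)} = \frac{3}{-8 + \left(2 z^{2} - \frac{11}{7}\right)} = \frac{3}{-8 + \left(- \frac{11}{7} + 2 z^{2}\right)} = \frac{3}{- \frac{67}{7} + 2 z^{2}}$)
$\frac{1}{v{\left(47 - 2 \right)} + 3636} = \frac{1}{\frac{21}{-67 + 14 \left(47 - 2\right)^{2}} + 3636} = \frac{1}{\frac{21}{-67 + 14 \cdot 45^{2}} + 3636} = \frac{1}{\frac{21}{-67 + 14 \cdot 2025} + 3636} = \frac{1}{\frac{21}{-67 + 28350} + 3636} = \frac{1}{\frac{21}{28283} + 3636} = \frac{1}{\frac{102837009}{28283}} = \frac{28283}{102837009}$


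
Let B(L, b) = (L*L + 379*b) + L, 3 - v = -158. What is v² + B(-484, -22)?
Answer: 251355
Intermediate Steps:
v = 161 (v = 3 - 1*(-158) = 3 + 158 = 161)
B(L, b) = L + L² + 379*b (B(L, b) = (L² + 379*b) + L = L + L² + 379*b)
v² + B(-484, -22) = 161² + (-484 + (-484)² + 379*(-22)) = 25921 + (-484 + 234256 - 8338) = 25921 + 225434 = 251355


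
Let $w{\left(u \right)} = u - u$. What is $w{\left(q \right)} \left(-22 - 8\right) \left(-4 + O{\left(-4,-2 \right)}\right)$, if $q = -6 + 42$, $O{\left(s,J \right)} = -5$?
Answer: $0$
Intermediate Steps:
$q = 36$
$w{\left(u \right)} = 0$
$w{\left(q \right)} \left(-22 - 8\right) \left(-4 + O{\left(-4,-2 \right)}\right) = 0 \left(-22 - 8\right) \left(-4 - 5\right) = 0 \left(\left(-30\right) \left(-9\right)\right) = 0 \cdot 270 = 0$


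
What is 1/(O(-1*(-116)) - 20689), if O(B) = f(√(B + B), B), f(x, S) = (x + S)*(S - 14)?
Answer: -521/4472513 - 12*√58/4472513 ≈ -0.00013692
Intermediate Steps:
f(x, S) = (-14 + S)*(S + x) (f(x, S) = (S + x)*(-14 + S) = (-14 + S)*(S + x))
O(B) = B² - 14*B + √2*B^(3/2) - 14*√2*√B (O(B) = B² - 14*B - 14*√(B + B) + B*√(B + B) = B² - 14*B - 14*√2*√B + B*√(2*B) = B² - 14*B - 14*√2*√B + B*(√2*√B) = B² - 14*B - 14*√2*√B + √2*B^(3/2) = B² - 14*B + √2*B^(3/2) - 14*√2*√B)
1/(O(-1*(-116)) - 20689) = 1/(((-1*(-116))² - (-14)*(-116) + √2*(-1*(-116))^(3/2) - 14*√2*√(-1*(-116))) - 20689) = 1/((116² - 14*116 + √2*116^(3/2) - 14*√2*√116) - 20689) = 1/((13456 - 1624 + √2*(232*√29) - 14*√2*2*√29) - 20689) = 1/((13456 - 1624 + 232*√58 - 28*√58) - 20689) = 1/((11832 + 204*√58) - 20689) = 1/(-8857 + 204*√58)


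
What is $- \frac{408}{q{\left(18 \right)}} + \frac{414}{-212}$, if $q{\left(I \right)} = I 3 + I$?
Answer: $- \frac{2423}{318} \approx -7.6195$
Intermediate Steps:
$q{\left(I \right)} = 4 I$ ($q{\left(I \right)} = 3 I + I = 4 I$)
$- \frac{408}{q{\left(18 \right)}} + \frac{414}{-212} = - \frac{408}{4 \cdot 18} + \frac{414}{-212} = - \frac{408}{72} + 414 \left(- \frac{1}{212}\right) = \left(-408\right) \frac{1}{72} - \frac{207}{106} = - \frac{17}{3} - \frac{207}{106} = - \frac{2423}{318}$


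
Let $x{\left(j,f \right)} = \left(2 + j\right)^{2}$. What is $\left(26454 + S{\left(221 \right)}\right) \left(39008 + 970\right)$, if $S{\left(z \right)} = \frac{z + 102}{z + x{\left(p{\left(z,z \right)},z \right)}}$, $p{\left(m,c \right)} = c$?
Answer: $\frac{2934779700683}{2775} \approx 1.0576 \cdot 10^{9}$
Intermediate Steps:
$S{\left(z \right)} = \frac{102 + z}{z + \left(2 + z\right)^{2}}$ ($S{\left(z \right)} = \frac{z + 102}{z + \left(2 + z\right)^{2}} = \frac{102 + z}{z + \left(2 + z\right)^{2}}$)
$\left(26454 + S{\left(221 \right)}\right) \left(39008 + 970\right) = \left(26454 + \frac{102 + 221}{221 + \left(2 + 221\right)^{2}}\right) \left(39008 + 970\right) = \left(26454 + \frac{1}{221 + 223^{2}} \cdot 323\right) 39978 = \left(26454 + \frac{1}{221 + 49729} \cdot 323\right) 39978 = \left(26454 + \frac{1}{49950} \cdot 323\right) 39978 = \left(26454 + \frac{323}{49950}\right) 39978 = \frac{1321377623}{49950} \cdot 39978 = \frac{2934779700683}{2775}$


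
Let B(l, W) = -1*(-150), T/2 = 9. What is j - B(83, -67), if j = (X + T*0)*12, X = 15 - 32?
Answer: -354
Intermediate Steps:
T = 18 (T = 2*9 = 18)
X = -17
B(l, W) = 150
j = -204 (j = (-17 + 18*0)*12 = (-17 + 0)*12 = -17*12 = -204)
j - B(83, -67) = -204 - 1*150 = -204 - 150 = -354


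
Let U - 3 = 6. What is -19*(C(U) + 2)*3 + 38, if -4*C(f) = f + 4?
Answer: 437/4 ≈ 109.25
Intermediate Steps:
U = 9 (U = 3 + 6 = 9)
C(f) = -1 - f/4 (C(f) = -(f + 4)/4 = -(4 + f)/4 = -1 - f/4)
-19*(C(U) + 2)*3 + 38 = -19*((-1 - ¼*9) + 2)*3 + 38 = -19*((-1 - 9/4) + 2)*3 + 38 = -19*(-13/4 + 2)*3 + 38 = -(-95)*3/4 + 38 = -19*(-15/4) + 38 = 285/4 + 38 = 437/4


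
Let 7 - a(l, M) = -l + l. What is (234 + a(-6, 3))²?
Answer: 58081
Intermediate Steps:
a(l, M) = 7 (a(l, M) = 7 - (-l + l) = 7 - 1*0 = 7 + 0 = 7)
(234 + a(-6, 3))² = (234 + 7)² = 241² = 58081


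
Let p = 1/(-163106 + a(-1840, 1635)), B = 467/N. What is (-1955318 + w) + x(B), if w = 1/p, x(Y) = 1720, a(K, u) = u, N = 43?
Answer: -2115069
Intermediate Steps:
B = 467/43 ≈ 10.860
p = -1/161471 (p = 1/(-163106 + 1635) = 1/(-161471) = -1/161471 ≈ -6.1931e-6)
w = -161471 (w = 1/(-1/161471) = -161471)
(-1955318 + w) + x(B) = (-1955318 - 161471) + 1720 = -2116789 + 1720 = -2115069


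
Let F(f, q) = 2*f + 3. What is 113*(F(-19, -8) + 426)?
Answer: 44183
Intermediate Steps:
F(f, q) = 3 + 2*f
113*(F(-19, -8) + 426) = 113*((3 + 2*(-19)) + 426) = 113*((3 - 38) + 426) = 113*(-35 + 426) = 113*391 = 44183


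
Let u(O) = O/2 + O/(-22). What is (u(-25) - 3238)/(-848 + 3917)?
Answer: -1153/1089 ≈ -1.0588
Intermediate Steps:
u(O) = 5*O/11 (u(O) = O*(½) + O*(-1/22) = O/2 - O/22 = 5*O/11)
(u(-25) - 3238)/(-848 + 3917) = ((5/11)*(-25) - 3238)/(-848 + 3917) = (-125/11 - 3238)/3069 = -35743/11*1/3069 = -1153/1089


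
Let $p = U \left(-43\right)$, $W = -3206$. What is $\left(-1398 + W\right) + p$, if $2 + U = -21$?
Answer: $-3615$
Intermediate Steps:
$U = -23$ ($U = -2 - 21 = -23$)
$p = 989$ ($p = \left(-23\right) \left(-43\right) = 989$)
$\left(-1398 + W\right) + p = \left(-1398 - 3206\right) + 989 = -4604 + 989 = -3615$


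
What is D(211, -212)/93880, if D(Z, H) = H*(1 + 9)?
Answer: -53/2347 ≈ -0.022582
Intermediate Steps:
D(Z, H) = 10*H (D(Z, H) = H*10 = 10*H)
D(211, -212)/93880 = (10*(-212))/93880 = -2120*1/93880 = -53/2347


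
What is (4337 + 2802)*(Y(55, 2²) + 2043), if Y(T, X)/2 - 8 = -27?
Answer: 14313695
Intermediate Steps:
Y(T, X) = -38 (Y(T, X) = 16 + 2*(-27) = 16 - 54 = -38)
(4337 + 2802)*(Y(55, 2²) + 2043) = (4337 + 2802)*(-38 + 2043) = 7139*2005 = 14313695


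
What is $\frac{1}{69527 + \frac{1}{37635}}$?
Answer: $\frac{37635}{2616648646} \approx 1.4383 \cdot 10^{-5}$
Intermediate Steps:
$\frac{1}{69527 + \frac{1}{37635}} = \frac{1}{\frac{2616648646}{37635}} = \frac{37635}{2616648646}$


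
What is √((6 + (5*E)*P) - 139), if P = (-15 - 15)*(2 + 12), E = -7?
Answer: √14567 ≈ 120.69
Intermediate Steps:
P = -420 (P = -30*14 = -420)
√((6 + (5*E)*P) - 139) = √((6 + (5*(-7))*(-420)) - 139) = √((6 - 35*(-420)) - 139) = √((6 + 14700) - 139) = √(14706 - 139) = √14567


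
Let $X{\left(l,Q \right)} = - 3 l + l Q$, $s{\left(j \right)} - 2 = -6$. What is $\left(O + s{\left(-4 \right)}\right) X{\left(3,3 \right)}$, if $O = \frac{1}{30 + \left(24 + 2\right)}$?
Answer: $0$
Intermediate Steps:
$s{\left(j \right)} = -4$ ($s{\left(j \right)} = 2 - 6 = -4$)
$O = \frac{1}{56}$ ($O = \frac{1}{30 + 26} = \frac{1}{56} \approx 0.017857$)
$X{\left(l,Q \right)} = - 3 l + Q l$
$\left(O + s{\left(-4 \right)}\right) X{\left(3,3 \right)} = \left(\frac{1}{56} - 4\right) 3 \left(-3 + 3\right) = - \frac{223 \cdot 3 \cdot 0}{56} = \left(- \frac{223}{56}\right) 0 = 0$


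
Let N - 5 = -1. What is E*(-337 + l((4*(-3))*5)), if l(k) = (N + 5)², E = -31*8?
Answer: 63488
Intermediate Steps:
N = 4 (N = 5 - 1 = 4)
E = -248
l(k) = 81 (l(k) = (4 + 5)² = 9² = 81)
E*(-337 + l((4*(-3))*5)) = -248*(-337 + 81) = -248*(-256) = 63488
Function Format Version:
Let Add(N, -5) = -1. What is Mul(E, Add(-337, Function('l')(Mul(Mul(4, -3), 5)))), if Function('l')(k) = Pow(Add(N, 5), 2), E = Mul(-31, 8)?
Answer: 63488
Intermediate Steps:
N = 4 (N = Add(5, -1) = 4)
E = -248
Function('l')(k) = 81 (Function('l')(k) = Pow(Add(4, 5), 2) = Pow(9, 2) = 81)
Mul(E, Add(-337, Function('l')(Mul(Mul(4, -3), 5)))) = Mul(-248, Add(-337, 81)) = Mul(-248, -256) = 63488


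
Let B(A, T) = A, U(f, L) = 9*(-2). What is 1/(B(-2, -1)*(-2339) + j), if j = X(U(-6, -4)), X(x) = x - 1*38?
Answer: 1/4622 ≈ 0.00021636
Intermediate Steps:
U(f, L) = -18
X(x) = -38 + x (X(x) = x - 38 = -38 + x)
j = -56 (j = -38 - 18 = -56)
1/(B(-2, -1)*(-2339) + j) = 1/(-2*(-2339) - 56) = 1/(4678 - 56) = 1/4622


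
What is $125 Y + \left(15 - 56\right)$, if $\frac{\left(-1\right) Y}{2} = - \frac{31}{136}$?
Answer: $\frac{1087}{68} \approx 15.985$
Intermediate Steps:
$Y = \frac{31}{68}$ ($Y = - 2 \left(- \frac{31}{136}\right) = - 2 \left(\left(-31\right) \frac{1}{136}\right) = \left(-2\right) \left(- \frac{31}{136}\right) = \frac{31}{68} \approx 0.45588$)
$125 Y + \left(15 - 56\right) = 125 \cdot \frac{31}{68} + \left(15 - 56\right) = \frac{3875}{68} + \left(15 - 56\right) = \frac{3875}{68} - 41 = \frac{1087}{68}$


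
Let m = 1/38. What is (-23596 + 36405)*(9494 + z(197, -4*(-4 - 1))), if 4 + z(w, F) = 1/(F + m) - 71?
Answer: 91813592673/761 ≈ 1.2065e+8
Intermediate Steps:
m = 1/38 ≈ 0.026316
z(w, F) = -75 + 1/(1/38 + F) (z(w, F) = -4 + (1/(F + 1/38) - 71) = -4 + (1/(1/38 + F) - 71) = -4 + (-71 + 1/(1/38 + F)) = -75 + 1/(1/38 + F))
(-23596 + 36405)*(9494 + z(197, -4*(-4 - 1))) = (-23596 + 36405)*(9494 + (-37 - (-11400)*(-4 - 1))/(1 + 38*(-4*(-4 - 1)))) = 12809*(9494 + (-37 - (-11400)*(-5))/(1 + 38*(-4*(-5)))) = 12809*(9494 + (-37 - 2850*20)/(1 + 38*20)) = 12809*(9494 + (-37 - 57000)/(1 + 760)) = 12809*(9494 - 57037/761) = 12809*(7167897/761) = 91813592673/761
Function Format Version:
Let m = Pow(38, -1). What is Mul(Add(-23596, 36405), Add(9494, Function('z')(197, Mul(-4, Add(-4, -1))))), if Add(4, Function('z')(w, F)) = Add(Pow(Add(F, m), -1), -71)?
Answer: Rational(91813592673, 761) ≈ 1.2065e+8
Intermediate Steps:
m = Rational(1, 38) ≈ 0.026316
Function('z')(w, F) = Add(-75, Pow(Add(Rational(1, 38), F), -1)) (Function('z')(w, F) = Add(-4, Add(Pow(Add(F, Rational(1, 38)), -1), -71)) = Add(-4, Add(Pow(Add(Rational(1, 38), F), -1), -71)) = Add(-4, Add(-71, Pow(Add(Rational(1, 38), F), -1))) = Add(-75, Pow(Add(Rational(1, 38), F), -1)))
Mul(Add(-23596, 36405), Add(9494, Function('z')(197, Mul(-4, Add(-4, -1))))) = Mul(Add(-23596, 36405), Add(9494, Mul(Pow(Add(1, Mul(38, Mul(-4, Add(-4, -1)))), -1), Add(-37, Mul(-2850, Mul(-4, Add(-4, -1))))))) = Mul(12809, Add(9494, Mul(Pow(Add(1, Mul(38, Mul(-4, -5))), -1), Add(-37, Mul(-2850, Mul(-4, -5)))))) = Mul(12809, Add(9494, Mul(Pow(Add(1, Mul(38, 20)), -1), Add(-37, Mul(-2850, 20))))) = Mul(12809, Add(9494, Mul(Pow(Add(1, 760), -1), Add(-37, -57000)))) = Mul(12809, Add(9494, Mul(Pow(761, -1), -57037))) = Mul(12809, Add(9494, Mul(Rational(1, 761), -57037))) = Mul(12809, Add(9494, Rational(-57037, 761))) = Mul(12809, Rational(7167897, 761)) = Rational(91813592673, 761)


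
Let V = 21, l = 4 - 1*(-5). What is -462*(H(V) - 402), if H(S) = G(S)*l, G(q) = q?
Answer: 98406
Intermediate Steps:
l = 9 (l = 4 + 5 = 9)
H(S) = 9*S (H(S) = S*9 = 9*S)
-462*(H(V) - 402) = -462*(9*21 - 402) = -462*(189 - 402) = -462*(-213) = 98406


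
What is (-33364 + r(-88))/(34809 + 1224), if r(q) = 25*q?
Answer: -35564/36033 ≈ -0.98698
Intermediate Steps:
(-33364 + r(-88))/(34809 + 1224) = (-33364 + 25*(-88))/(34809 + 1224) = (-33364 - 2200)/36033 = -35564*1/36033 = -35564/36033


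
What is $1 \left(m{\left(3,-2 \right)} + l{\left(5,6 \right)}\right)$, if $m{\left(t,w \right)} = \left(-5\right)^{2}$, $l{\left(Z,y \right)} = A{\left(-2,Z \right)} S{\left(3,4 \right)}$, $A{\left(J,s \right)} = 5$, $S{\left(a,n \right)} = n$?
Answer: $45$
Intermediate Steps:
$l{\left(Z,y \right)} = 20$ ($l{\left(Z,y \right)} = 5 \cdot 4 = 20$)
$m{\left(t,w \right)} = 25$
$1 \left(m{\left(3,-2 \right)} + l{\left(5,6 \right)}\right) = 1 \left(25 + 20\right) = 1 \cdot 45 = 45$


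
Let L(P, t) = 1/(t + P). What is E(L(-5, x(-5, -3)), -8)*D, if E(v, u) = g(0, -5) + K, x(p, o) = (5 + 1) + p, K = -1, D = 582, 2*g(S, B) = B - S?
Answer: -2037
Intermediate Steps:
g(S, B) = B/2 - S/2 (g(S, B) = (B - S)/2 = B/2 - S/2)
x(p, o) = 6 + p
L(P, t) = 1/(P + t)
E(v, u) = -7/2 (E(v, u) = ((½)*(-5) - ½*0) - 1 = (-5/2 + 0) - 1 = -5/2 - 1 = -7/2)
E(L(-5, x(-5, -3)), -8)*D = -7/2*582 = -2037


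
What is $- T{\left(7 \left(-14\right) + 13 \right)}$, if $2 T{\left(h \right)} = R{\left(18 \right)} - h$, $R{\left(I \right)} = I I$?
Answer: $- \frac{409}{2} \approx -204.5$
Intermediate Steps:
$R{\left(I \right)} = I^{2}$
$T{\left(h \right)} = 162 - \frac{h}{2}$ ($T{\left(h \right)} = \frac{18^{2} - h}{2} = \frac{324 - h}{2} = 162 - \frac{h}{2}$)
$- T{\left(7 \left(-14\right) + 13 \right)} = - (162 - \frac{7 \left(-14\right) + 13}{2}) = - (162 - \frac{-98 + 13}{2}) = - (162 - - \frac{85}{2}) = - (162 + \frac{85}{2}) = \left(-1\right) \frac{409}{2} = - \frac{409}{2}$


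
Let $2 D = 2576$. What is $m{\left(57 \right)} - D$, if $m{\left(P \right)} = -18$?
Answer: $-1306$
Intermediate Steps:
$D = 1288$ ($D = \frac{1}{2} \cdot 2576 = 1288$)
$m{\left(57 \right)} - D = -18 - 1288 = -1306$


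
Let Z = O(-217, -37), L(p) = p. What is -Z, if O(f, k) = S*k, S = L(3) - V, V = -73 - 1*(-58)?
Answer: 666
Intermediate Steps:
V = -15 (V = -73 + 58 = -15)
S = 18 (S = 3 - 1*(-15) = 3 + 15 = 18)
O(f, k) = 18*k
Z = -666 (Z = 18*(-37) = -666)
-Z = -1*(-666) = 666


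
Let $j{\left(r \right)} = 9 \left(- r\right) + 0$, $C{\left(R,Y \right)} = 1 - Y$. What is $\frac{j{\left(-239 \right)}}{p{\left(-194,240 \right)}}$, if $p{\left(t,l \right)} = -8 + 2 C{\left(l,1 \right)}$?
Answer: $- \frac{2151}{8} \approx -268.88$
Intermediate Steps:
$j{\left(r \right)} = - 9 r$ ($j{\left(r \right)} = - 9 r + 0 = - 9 r$)
$p{\left(t,l \right)} = -8$ ($p{\left(t,l \right)} = -8 + 2 \left(1 - 1\right) = -8 + 2 \cdot 0 = -8 + 0 = -8$)
$\frac{j{\left(-239 \right)}}{p{\left(-194,240 \right)}} = \frac{\left(-9\right) \left(-239\right)}{-8} = 2151 \left(- \frac{1}{8}\right) = - \frac{2151}{8}$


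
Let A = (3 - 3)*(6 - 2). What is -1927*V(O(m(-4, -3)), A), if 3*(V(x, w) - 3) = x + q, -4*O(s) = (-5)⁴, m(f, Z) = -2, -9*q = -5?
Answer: 10176487/108 ≈ 94227.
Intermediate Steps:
q = 5/9 (q = -⅑*(-5) = 5/9 ≈ 0.55556)
O(s) = -625/4 (O(s) = -¼*(-5)⁴ = -¼*625 = -625/4)
A = 0 (A = 0*4 = 0)
V(x, w) = 86/27 + x/3 (V(x, w) = 3 + (x + 5/9)/3 = 3 + (5/9 + x)/3 = 3 + (5/27 + x/3) = 86/27 + x/3)
-1927*V(O(m(-4, -3)), A) = -1927*(86/27 + (⅓)*(-625/4)) = -1927*(86/27 - 625/12) = -1927*(-5281/108) = 10176487/108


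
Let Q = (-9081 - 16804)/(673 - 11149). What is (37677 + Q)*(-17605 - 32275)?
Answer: -4922284808390/2619 ≈ -1.8795e+9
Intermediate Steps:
Q = 25885/10476 (Q = -25885/(-10476) = -25885*(-1/10476) = 25885/10476 ≈ 2.4709)
(37677 + Q)*(-17605 - 32275) = (37677 + 25885/10476)*(-17605 - 32275) = (394730137/10476)*(-49880) = -4922284808390/2619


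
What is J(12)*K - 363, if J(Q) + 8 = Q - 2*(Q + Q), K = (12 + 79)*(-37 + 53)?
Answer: -64427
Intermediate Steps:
K = 1456 (K = 91*16 = 1456)
J(Q) = -8 - 3*Q (J(Q) = -8 + (Q - 2*(Q + Q)) = -8 + (Q - 4*Q) = -8 - 3*Q)
J(12)*K - 363 = (-8 - 3*12)*1456 - 363 = (-8 - 36)*1456 - 363 = -44*1456 - 363 = -64064 - 363 = -64427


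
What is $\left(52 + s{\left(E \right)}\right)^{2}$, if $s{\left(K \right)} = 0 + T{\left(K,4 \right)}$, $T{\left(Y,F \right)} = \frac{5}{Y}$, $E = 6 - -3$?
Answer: $\frac{223729}{81} \approx 2762.1$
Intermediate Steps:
$E = 9$ ($E = 6 + 3 = 9$)
$s{\left(K \right)} = \frac{5}{K}$ ($s{\left(K \right)} = 0 + \frac{5}{K} = \frac{5}{K}$)
$\left(52 + s{\left(E \right)}\right)^{2} = \left(52 + \frac{5}{9}\right)^{2} = \left(\frac{473}{9}\right)^{2} = \frac{223729}{81}$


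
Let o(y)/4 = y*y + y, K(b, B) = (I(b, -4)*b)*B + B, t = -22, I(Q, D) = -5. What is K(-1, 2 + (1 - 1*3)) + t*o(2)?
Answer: -528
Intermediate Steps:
K(b, B) = B - 5*B*b (K(b, B) = (-5*b)*B + B = -5*B*b + B = B - 5*B*b)
o(y) = 4*y + 4*y² (o(y) = 4*(y*y + y) = 4*(y² + y) = 4*(y + y²) = 4*y + 4*y²)
K(-1, 2 + (1 - 1*3)) + t*o(2) = (2 + (1 - 1*3))*(1 - 5*(-1)) - 88*2*(1 + 2) = (2 + (1 - 3))*(1 + 5) - 88*2*3 = (2 - 2)*6 - 22*24 = 0*6 - 528 = 0 - 528 = -528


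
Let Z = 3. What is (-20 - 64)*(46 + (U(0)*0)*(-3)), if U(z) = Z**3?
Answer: -3864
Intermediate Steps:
U(z) = 27 (U(z) = 3**3 = 27)
(-20 - 64)*(46 + (U(0)*0)*(-3)) = (-20 - 64)*(46 + (27*0)*(-3)) = -84*(46 + 0*(-3)) = -84*(46 + 0) = -84*46 = -3864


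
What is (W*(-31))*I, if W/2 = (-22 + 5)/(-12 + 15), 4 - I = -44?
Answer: 16864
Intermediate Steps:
I = 48 (I = 4 - 1*(-44) = 4 + 44 = 48)
W = -34/3 (W = 2*((-22 + 5)/(-12 + 15)) = 2*(-17/3) = -34/3 ≈ -11.333)
(W*(-31))*I = -34/3*(-31)*48 = (1054/3)*48 = 16864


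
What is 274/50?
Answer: 137/25 ≈ 5.4800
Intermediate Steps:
274/50 = (1/50)*274 = 137/25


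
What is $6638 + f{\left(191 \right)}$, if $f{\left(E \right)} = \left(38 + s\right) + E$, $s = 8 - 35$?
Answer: $6840$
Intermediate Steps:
$s = -27$
$f{\left(E \right)} = 11 + E$ ($f{\left(E \right)} = \left(38 - 27\right) + E = 11 + E$)
$6638 + f{\left(191 \right)} = 6638 + \left(11 + 191\right) = 6638 + 202 = 6840$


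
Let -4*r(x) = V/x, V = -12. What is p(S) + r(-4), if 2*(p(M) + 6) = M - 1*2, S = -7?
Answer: -45/4 ≈ -11.250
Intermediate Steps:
p(M) = -7 + M/2 (p(M) = -6 + (M - 1*2)/2 = -6 + (M - 2)/2 = -6 + (-2 + M)/2 = -6 + (-1 + M/2) = -7 + M/2)
r(x) = 3/x (r(x) = -(-3)/x = 3/x)
p(S) + r(-4) = (-7 + (½)*(-7)) + 3/(-4) = (-7 - 7/2) + 3*(-¼) = -21/2 - ¾ = -45/4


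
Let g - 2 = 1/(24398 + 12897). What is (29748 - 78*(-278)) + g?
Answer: 1918231031/37295 ≈ 51434.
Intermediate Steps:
g = 74591/37295 (g = 2 + 1/(24398 + 12897) = 2 + 1/37295 = 74591/37295 ≈ 2.0000)
(29748 - 78*(-278)) + g = (29748 - 78*(-278)) + 74591/37295 = (29748 + 21684) + 74591/37295 = 51432 + 74591/37295 = 1918231031/37295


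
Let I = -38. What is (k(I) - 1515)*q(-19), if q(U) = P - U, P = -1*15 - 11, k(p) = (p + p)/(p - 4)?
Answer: 31777/3 ≈ 10592.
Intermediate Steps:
k(p) = 2*p/(-4 + p) (k(p) = (2*p)/(-4 + p) = 2*p/(-4 + p))
P = -26 (P = -15 - 11 = -26)
q(U) = -26 - U
(k(I) - 1515)*q(-19) = (2*(-38)/(-4 - 38) - 1515)*(-26 - 1*(-19)) = (2*(-38)/(-42) - 1515)*(-26 + 19) = (2*(-38)*(-1/42) - 1515)*(-7) = (38/21 - 1515)*(-7) = -31777/21*(-7) = 31777/3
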